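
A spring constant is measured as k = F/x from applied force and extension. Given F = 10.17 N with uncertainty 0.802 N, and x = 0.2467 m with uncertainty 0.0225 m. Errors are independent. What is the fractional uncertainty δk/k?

Each factor contributes (exponent × relative error)² to (δk/k)²:
  (1·δF/F)² = (1×0.0789)² = 0.00622;  (-1·δx/x)² = (-1×0.0912)² = 0.00832
δk/k = √(0.0145) = 0.121

0.121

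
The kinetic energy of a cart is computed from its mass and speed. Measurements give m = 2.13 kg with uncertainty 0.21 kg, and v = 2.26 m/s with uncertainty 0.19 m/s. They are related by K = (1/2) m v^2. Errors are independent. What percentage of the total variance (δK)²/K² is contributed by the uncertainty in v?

74.4%

(δK/K)² = (1·δm/m)² + (2·δv/v)²
  m term: (1×0.0986)² = 0.00972
  v term: (2×0.0841)² = 0.0283
Total = 0.0380. Share from v = 0.0283/0.0380 = 0.744.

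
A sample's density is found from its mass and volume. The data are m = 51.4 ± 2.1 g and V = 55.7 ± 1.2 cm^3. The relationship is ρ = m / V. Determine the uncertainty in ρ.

ρ is a product of powers, so relative uncertainties combine in quadrature:
  (1·δm/m)² = (1×0.0409)² = 0.00167;  (-1·δV/V)² = (-1×0.0215)² = 0.000464
δρ/ρ = √(0.00213) = 0.0462
ρ = 0.923 g/cm^3, so δρ = 0.0462 × 0.923 = 0.0426 g/cm^3.

0.0426 g/cm^3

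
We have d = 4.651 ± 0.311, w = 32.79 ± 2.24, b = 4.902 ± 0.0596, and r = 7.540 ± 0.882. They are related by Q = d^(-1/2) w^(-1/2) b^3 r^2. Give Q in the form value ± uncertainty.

Since Q is a product/quotient, work with relative uncertainties:
  (−½·δd/d)² = (-0.5×0.0669)² = 0.00112;  (−½·δw/w)² = (-0.5×0.0683)² = 0.00117;  (3·δb/b)² = (3×0.0122)² = 0.00133;  (2·δr/r)² = (2×0.117)² = 0.0547
δQ/Q = √(0.0583) = 0.242
Q = 542.3, so δQ = 0.242 × 542.3 = 131.

542.3 ± 131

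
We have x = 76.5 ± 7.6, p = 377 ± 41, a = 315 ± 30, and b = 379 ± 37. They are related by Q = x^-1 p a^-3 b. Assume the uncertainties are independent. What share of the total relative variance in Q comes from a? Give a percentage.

72.3%

(δQ/Q)² = (-1·δx/x)² + (1·δp/p)² + (-3·δa/a)² + (1·δb/b)²
  x term: (-1×0.0993)² = 0.00987
  p term: (1×0.109)² = 0.0118
  a term: (-3×0.0952)² = 0.0816
  b term: (1×0.0976)² = 0.00953
Total = 0.113. Share from a = 0.0816/0.113 = 0.723.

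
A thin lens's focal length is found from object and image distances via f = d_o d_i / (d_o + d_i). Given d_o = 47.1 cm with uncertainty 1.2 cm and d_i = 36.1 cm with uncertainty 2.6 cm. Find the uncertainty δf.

∂f/∂d_o = (d_i/(d_o+d_i))² = 0.188;  ∂f/∂d_i = (d_o/(d_o+d_i))² = 0.320
δf = √((∂f/∂d_o · δd_o)² + (∂f/∂d_i · δd_i)²) = √(0.0510 + 0.694) = 0.863 cm

0.863 cm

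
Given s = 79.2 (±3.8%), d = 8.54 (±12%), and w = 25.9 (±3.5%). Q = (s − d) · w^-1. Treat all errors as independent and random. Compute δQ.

Let u = s − d = 70.7. δu = √(δs² + δd²) = √(9.06 + 1.05) = 3.18, so δu/u = 0.0450.
Q is then a monomial in u, w:
δQ/Q = √((δu/u)² + (-1·δw/w)²) = √(0.00202 + 0.00123) = 0.0570
Q = 2.73, so δQ = 0.0570 × 2.73 = 0.156.

0.156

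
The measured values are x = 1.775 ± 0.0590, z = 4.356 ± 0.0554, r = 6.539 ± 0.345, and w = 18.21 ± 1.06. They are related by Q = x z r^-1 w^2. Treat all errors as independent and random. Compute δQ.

52.0

Since Q is a product/quotient, work with relative uncertainties:
  (1·δx/x)² = (1×0.0332)² = 0.00110;  (1·δz/z)² = (1×0.0127)² = 0.000162;  (-1·δr/r)² = (-1×0.0528)² = 0.00278;  (2·δw/w)² = (2×0.0582)² = 0.0136
δQ/Q = √(0.0176) = 0.133
Q = 392.1, so δQ = 0.133 × 392.1 = 52.0.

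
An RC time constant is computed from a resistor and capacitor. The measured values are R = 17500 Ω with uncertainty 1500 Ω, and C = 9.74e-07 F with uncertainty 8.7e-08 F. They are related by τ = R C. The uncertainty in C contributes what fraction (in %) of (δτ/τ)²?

(δτ/τ)² = (1·δR/R)² + (1·δC/C)²
  R term: (1×0.0857)² = 0.00735
  C term: (1×0.0893)² = 0.00798
Total = 0.0153. Share from C = 0.00798/0.0153 = 0.521.

52.1%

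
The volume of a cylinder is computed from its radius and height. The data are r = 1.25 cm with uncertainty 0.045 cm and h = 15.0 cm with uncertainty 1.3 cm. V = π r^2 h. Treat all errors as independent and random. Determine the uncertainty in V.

8.30 cm^3

V is a product of powers, so relative uncertainties combine in quadrature:
  (2·δr/r)² = (2×0.0360)² = 0.00518;  (1·δh/h)² = (1×0.0867)² = 0.00751
δV/V = √(0.0127) = 0.113
V = 73.6 cm^3, so δV = 0.113 × 73.6 = 8.30 cm^3.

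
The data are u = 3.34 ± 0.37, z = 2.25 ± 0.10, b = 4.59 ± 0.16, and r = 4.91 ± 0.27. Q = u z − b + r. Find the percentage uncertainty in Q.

12.1%

Let p = u·z = 7.51. δp/p = √((1·δu/u)² + (1·δz/z)²) = √(0.0123 + 0.00198) = 0.119, so δp = 0.897.
Q = p − b + r: δQ = √(δp² + δb² + δr²) = √(0.805 + 0.0256 + 0.0729) = 0.950
Q = 7.83, so δQ/Q = 0.950/7.83 = 0.121.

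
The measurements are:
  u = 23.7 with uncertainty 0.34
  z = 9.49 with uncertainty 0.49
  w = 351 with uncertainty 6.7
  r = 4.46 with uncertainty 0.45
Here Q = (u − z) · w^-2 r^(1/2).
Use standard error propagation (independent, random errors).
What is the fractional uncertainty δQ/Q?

Let h = u − z = 14.2. δh = √(δu² + δz²) = √(0.116 + 0.240) = 0.596, so δh/h = 0.0420.
Q is then a monomial in h, w, r:
δQ/Q = √((δh/h)² + (-2·δw/w)² + (½·δr/r)²) = √(0.00176 + 0.00146 + 0.00255) = 0.0759

0.0759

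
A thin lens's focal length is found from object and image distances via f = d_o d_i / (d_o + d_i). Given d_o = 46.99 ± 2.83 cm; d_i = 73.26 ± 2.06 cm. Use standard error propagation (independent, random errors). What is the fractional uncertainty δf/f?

0.0383

∂f/∂d_o = (d_i/(d_o+d_i))² = 0.371;  ∂f/∂d_i = (d_o/(d_o+d_i))² = 0.153
δf = √((∂f/∂d_o · δd_o)² + (∂f/∂d_i · δd_i)²) = √(1.10 + 0.0990) = 1.10 cm
f = 28.63 cm, so δf/f = 1.10/28.63 = 0.0383.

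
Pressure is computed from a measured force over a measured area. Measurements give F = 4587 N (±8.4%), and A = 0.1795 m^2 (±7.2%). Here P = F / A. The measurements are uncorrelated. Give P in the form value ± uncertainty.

25550 ± 2830 Pa

Relative error in a monomial: (δP/P)² = Σ (nᵢ · δxᵢ/xᵢ)².
  (1·δF/F)² = (1×0.0840)² = 0.00706;  (-1·δA/A)² = (-1×0.0720)² = 0.00518
δP/P = √(0.0122) = 0.111
P = 25550 Pa, so δP = 0.111 × 25550 = 2830 Pa.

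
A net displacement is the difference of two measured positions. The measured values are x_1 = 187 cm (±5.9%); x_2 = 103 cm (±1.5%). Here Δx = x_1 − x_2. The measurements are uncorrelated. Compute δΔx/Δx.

0.133

Δx is a linear combination, so absolute uncertainties add in quadrature:
  (δx_1)² = 122;  (δx_2)² = 2.39
δΔx = √(124) = 11.1 cm
Δx = 84.0 cm, so δΔx/Δx = 11.1/84.0 = 0.133.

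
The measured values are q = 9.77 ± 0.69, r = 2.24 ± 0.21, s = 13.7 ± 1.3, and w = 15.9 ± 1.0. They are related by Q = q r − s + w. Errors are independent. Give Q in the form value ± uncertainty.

Let p = q·r = 21.9. δp/p = √((1·δq/q)² + (1·δr/r)²) = √(0.00499 + 0.00879) = 0.117, so δp = 2.57.
Q = p − s + w: δQ = √(δp² + δs² + δw²) = √(6.60 + 1.69 + 1.00) = 3.05
Q = 24.1.

24.1 ± 3.05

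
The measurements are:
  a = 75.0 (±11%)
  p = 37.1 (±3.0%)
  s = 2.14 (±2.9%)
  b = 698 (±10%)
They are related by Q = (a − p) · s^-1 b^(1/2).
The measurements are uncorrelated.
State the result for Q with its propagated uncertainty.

Let u = a − p = 37.9. δu = √(δa² + δp²) = √(68.1 + 1.24) = 8.32, so δu/u = 0.220.
Q is then a monomial in u, s, b:
δQ/Q = √((δu/u)² + (-1·δs/s)² + (½·δb/b)²) = √(0.0482 + 0.000841 + 0.00250) = 0.227
Q = 468, so δQ = 0.227 × 468 = 106.

468 ± 106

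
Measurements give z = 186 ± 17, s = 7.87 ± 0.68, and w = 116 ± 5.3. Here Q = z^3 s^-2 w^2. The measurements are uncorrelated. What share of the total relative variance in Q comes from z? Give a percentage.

66.3%

(δQ/Q)² = (3·δz/z)² + (-2·δs/s)² + (2·δw/w)²
  z term: (3×0.0914)² = 0.0752
  s term: (-2×0.0864)² = 0.0299
  w term: (2×0.0457)² = 0.00835
Total = 0.113. Share from z = 0.0752/0.113 = 0.663.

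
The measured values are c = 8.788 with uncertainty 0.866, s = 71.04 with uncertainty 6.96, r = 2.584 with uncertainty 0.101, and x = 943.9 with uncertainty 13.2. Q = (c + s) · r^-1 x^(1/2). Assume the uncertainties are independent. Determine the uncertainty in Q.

Let u = c + s = 79.83. δu = √(δc² + δs²) = √(0.750 + 48.4) = 7.01, so δu/u = 0.0879.
Q is then a monomial in u, r, x:
δQ/Q = √((δu/u)² + (-1·δr/r)² + (½·δx/x)²) = √(0.00772 + 0.00153 + 4.89e-05) = 0.0964
Q = 949.1, so δQ = 0.0964 × 949.1 = 91.5.

91.5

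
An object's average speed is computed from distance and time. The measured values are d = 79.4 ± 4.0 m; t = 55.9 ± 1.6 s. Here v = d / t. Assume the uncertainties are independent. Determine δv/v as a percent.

For a monomial v ∝ d, t^-1, fractional errors add in quadrature:
  (1·δd/d)² = (1×0.0504)² = 0.00254;  (-1·δt/t)² = (-1×0.0286)² = 0.000819
δv/v = √(0.00336) = 0.0579

5.79%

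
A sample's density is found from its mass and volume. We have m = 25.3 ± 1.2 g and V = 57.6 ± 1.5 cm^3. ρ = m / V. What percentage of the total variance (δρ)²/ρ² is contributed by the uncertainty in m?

(δρ/ρ)² = (1·δm/m)² + (-1·δV/V)²
  m term: (1×0.0474)² = 0.00225
  V term: (-1×0.0260)² = 0.000678
Total = 0.00293. Share from m = 0.00225/0.00293 = 0.768.

76.8%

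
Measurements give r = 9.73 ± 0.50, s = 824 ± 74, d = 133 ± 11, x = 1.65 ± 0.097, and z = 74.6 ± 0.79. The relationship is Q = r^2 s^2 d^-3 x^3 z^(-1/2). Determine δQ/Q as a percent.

36.8%

For a monomial Q ∝ r^2, s^2, d^-3, x^3, z^(-1/2), fractional errors add in quadrature:
  (2·δr/r)² = (2×0.0514)² = 0.0106;  (2·δs/s)² = (2×0.0898)² = 0.0323;  (-3·δd/d)² = (-3×0.0827)² = 0.0616;  (3·δx/x)² = (3×0.0588)² = 0.0311;  (−½·δz/z)² = (-0.5×0.0106)² = 2.8e-05
δQ/Q = √(0.136) = 0.368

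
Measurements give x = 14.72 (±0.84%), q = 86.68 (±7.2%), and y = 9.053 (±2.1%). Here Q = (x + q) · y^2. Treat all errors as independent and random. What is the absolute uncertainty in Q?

Let u = x + q = 101.4. δu = √(δx² + δq²) = √(0.0153 + 38.9) = 6.24, so δu/u = 0.0616.
Q is then a monomial in u, y:
δQ/Q = √((δu/u)² + (2·δy/y)²) = √(0.00379 + 0.00176) = 0.0745
Q = 8310, so δQ = 0.0745 × 8310 = 619.

619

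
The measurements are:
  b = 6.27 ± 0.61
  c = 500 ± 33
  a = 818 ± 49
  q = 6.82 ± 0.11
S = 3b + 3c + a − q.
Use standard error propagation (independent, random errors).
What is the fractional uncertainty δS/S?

0.0474

Absolute uncertainties add in quadrature for a linear combination:
  (3·δb)² = 3.35;  (3·δc)² = 9800;  (δa)² = 2400;  (δq)² = 0.0121
δS = √(12200) = 110
S = 2330, so δS/S = 110/2330 = 0.0474.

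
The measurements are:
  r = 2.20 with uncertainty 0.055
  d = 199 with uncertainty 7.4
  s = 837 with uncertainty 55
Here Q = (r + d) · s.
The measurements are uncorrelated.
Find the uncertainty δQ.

12700

Let u = r + d = 201. δu = √(δr² + δd²) = √(0.00302 + 54.8) = 7.40, so δu/u = 0.0368.
Q is then a monomial in u, s:
δQ/Q = √((δu/u)² + (1·δs/s)²) = √(0.00135 + 0.00432) = 0.0753
Q = 1.68e+05, so δQ = 0.0753 × 1.68e+05 = 12700.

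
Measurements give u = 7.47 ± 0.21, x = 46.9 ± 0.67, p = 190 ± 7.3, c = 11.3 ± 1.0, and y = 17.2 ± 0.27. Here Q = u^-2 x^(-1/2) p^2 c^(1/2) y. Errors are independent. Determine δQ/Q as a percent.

Q is a product of powers, so relative uncertainties combine in quadrature:
  (-2·δu/u)² = (-2×0.0281)² = 0.00316;  (−½·δx/x)² = (-0.5×0.0143)² = 5.1e-05;  (2·δp/p)² = (2×0.0384)² = 0.00590;  (½·δc/c)² = (0.5×0.0885)² = 0.00196;  (1·δy/y)² = (1×0.0157)² = 0.000246
δQ/Q = √(0.0113) = 0.106

10.6%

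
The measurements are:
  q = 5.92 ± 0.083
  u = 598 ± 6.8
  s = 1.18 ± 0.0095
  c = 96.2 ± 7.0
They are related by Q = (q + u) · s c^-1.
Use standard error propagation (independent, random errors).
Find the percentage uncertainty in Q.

7.41%

Let w = q + u = 604. δw = √(δq² + δu²) = √(0.00689 + 46.2) = 6.80, so δw/w = 0.0113.
Q is then a monomial in w, s, c:
δQ/Q = √((δw/w)² + (1·δs/s)² + (-1·δc/c)²) = √(0.000127 + 6.48e-05 + 0.00529) = 0.0741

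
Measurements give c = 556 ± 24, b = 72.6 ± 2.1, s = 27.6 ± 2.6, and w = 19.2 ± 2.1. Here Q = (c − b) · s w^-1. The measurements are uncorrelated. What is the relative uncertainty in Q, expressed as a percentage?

15.3%

Let u = c − b = 483. δu = √(δc² + δb²) = √(576 + 4.41) = 24.1, so δu/u = 0.0498.
Q is then a monomial in u, s, w:
δQ/Q = √((δu/u)² + (1·δs/s)² + (-1·δw/w)²) = √(0.00248 + 0.00887 + 0.0120) = 0.153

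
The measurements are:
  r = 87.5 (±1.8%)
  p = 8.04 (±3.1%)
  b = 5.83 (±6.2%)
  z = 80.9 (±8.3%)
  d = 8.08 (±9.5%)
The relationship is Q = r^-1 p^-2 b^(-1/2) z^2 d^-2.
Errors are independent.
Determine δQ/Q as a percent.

Q is a product of powers, so relative uncertainties combine in quadrature:
  (-1·δr/r)² = (-1×0.0180)² = 0.000324;  (-2·δp/p)² = (-2×0.0310)² = 0.00384;  (−½·δb/b)² = (-0.5×0.0620)² = 0.000961;  (2·δz/z)² = (2×0.0830)² = 0.0276;  (-2·δd/d)² = (-2×0.0950)² = 0.0361
δQ/Q = √(0.0688) = 0.262

26.2%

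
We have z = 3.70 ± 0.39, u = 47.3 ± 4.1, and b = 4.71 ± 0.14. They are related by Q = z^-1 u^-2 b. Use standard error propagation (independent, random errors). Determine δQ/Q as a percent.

20.5%

Relative error in a monomial: (δQ/Q)² = Σ (nᵢ · δxᵢ/xᵢ)².
  (-1·δz/z)² = (-1×0.105)² = 0.0111;  (-2·δu/u)² = (-2×0.0867)² = 0.0301;  (1·δb/b)² = (1×0.0297)² = 0.000884
δQ/Q = √(0.0420) = 0.205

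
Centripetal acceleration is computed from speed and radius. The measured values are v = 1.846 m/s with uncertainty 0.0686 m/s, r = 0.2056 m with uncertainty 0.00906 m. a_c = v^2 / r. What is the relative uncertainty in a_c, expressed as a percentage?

Each factor contributes (exponent × relative error)² to (δa_c/a_c)²:
  (2·δv/v)² = (2×0.0372)² = 0.00552;  (-1·δr/r)² = (-1×0.0441)² = 0.00194
δa_c/a_c = √(0.00747) = 0.0864

8.64%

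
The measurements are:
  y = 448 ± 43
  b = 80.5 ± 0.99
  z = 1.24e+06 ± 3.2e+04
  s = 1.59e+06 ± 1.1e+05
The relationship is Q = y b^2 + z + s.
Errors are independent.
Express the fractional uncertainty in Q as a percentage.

5.40%

Let p = y·b^2 = 2.9e+06. δp/p = √((1·δy/y)² + (2·δb/b)²) = √(0.00921 + 0.000605) = 0.0991, so δp = 2.88e+05.
Q = p + z + s: δQ = √(δp² + δz² + δs²) = √(8.27e+10 + 1.02e+09 + 1.21e+10) = 3.1e+05
Q = 5.73e+06, so δQ/Q = 3.1e+05/5.73e+06 = 0.0540.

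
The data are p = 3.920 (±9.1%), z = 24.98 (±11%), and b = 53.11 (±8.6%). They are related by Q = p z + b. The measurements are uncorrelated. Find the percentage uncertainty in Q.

9.74%

Let w = p·z = 97.92. δw/w = √((1·δp/p)² + (1·δz/z)²) = √(0.00828 + 0.0121) = 0.143, so δw = 14.0.
Q = w + b: δQ = √(δw² + δb²) = √(195 + 20.9) = 14.7
Q = 151.0, so δQ/Q = 14.7/151.0 = 0.0974.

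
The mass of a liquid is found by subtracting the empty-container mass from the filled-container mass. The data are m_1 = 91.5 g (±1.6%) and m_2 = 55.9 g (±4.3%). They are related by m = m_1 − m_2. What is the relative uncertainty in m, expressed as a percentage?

For a sum/difference, combine absolute errors in quadrature:
  (δm_1)² = 2.14;  (δm_2)² = 5.78
δm = √(7.92) = 2.81 g
m = 35.6 g, so δm/m = 2.81/35.6 = 0.0791.

7.91%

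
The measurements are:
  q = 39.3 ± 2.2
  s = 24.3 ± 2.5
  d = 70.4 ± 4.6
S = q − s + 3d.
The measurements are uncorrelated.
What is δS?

Sums and differences: (δS)² = Σ (cᵢ δxᵢ)².
  (δq)² = 4.84;  (δs)² = 6.25;  (3·δd)² = 190
δS = √(202) = 14.2

14.2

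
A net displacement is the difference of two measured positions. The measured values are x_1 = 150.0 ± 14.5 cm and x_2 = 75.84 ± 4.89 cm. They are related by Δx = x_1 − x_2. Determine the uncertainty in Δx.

Sums and differences: (δΔx)² = Σ (cᵢ δxᵢ)².
  (δx_1)² = 210;  (δx_2)² = 23.9
δΔx = √(234) = 15.3 cm

15.3 cm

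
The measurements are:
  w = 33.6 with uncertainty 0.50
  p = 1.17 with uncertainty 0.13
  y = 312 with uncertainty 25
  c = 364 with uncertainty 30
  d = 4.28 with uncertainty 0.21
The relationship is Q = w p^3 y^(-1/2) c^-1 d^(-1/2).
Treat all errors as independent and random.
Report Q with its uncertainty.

0.00405 ± 0.00140

Products/powers → add relative errors in quadrature, weighted by exponent:
  (1·δw/w)² = (1×0.0149)² = 0.000221;  (3·δp/p)² = (3×0.111)² = 0.111;  (−½·δy/y)² = (-0.5×0.0801)² = 0.00161;  (-1·δc/c)² = (-1×0.0824)² = 0.00679;  (−½·δd/d)² = (-0.5×0.0491)² = 0.000602
δQ/Q = √(0.120) = 0.347
Q = 0.00405, so δQ = 0.347 × 0.00405 = 0.00140.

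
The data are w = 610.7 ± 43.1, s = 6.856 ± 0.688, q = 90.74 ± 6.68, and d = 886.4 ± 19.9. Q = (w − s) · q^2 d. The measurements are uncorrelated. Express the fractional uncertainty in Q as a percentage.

Let u = w − s = 603.8. δu = √(δw² + δs²) = √(1860 + 0.473) = 43.1, so δu/u = 0.0714.
Q is then a monomial in u, q, d:
δQ/Q = √((δu/u)² + (2·δq/q)² + (1·δd/d)²) = √(0.00510 + 0.0217 + 0.000504) = 0.165

16.5%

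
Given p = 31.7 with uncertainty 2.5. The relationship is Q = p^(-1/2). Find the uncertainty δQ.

0.00700

Q ∝ p^(-1/2), so δQ/Q = |−½| · δp/p = 0.5 × 0.0789 = 0.0394.
Q = 0.178, so δQ = 0.0394 × 0.178 = 0.00700.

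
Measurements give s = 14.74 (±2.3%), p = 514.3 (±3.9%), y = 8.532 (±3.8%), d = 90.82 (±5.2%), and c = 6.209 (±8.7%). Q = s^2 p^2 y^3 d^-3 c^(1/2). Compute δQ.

Relative error in a monomial: (δQ/Q)² = Σ (nᵢ · δxᵢ/xᵢ)².
  (2·δs/s)² = (2×0.0230)² = 0.00212;  (2·δp/p)² = (2×0.0390)² = 0.00608;  (3·δy/y)² = (3×0.0380)² = 0.0130;  (-3·δd/d)² = (-3×0.0520)² = 0.0243;  (½·δc/c)² = (0.5×0.0870)² = 0.00189
δQ/Q = √(0.0474) = 0.218
Q = 118700, so δQ = 0.218 × 118700 = 25900.

25900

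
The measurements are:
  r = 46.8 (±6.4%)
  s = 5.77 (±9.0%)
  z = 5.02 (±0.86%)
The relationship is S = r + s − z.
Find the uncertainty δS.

3.04

For a sum/difference, combine absolute errors in quadrature:
  (δr)² = 8.97;  (δs)² = 0.270;  (δz)² = 0.00186
δS = √(9.24) = 3.04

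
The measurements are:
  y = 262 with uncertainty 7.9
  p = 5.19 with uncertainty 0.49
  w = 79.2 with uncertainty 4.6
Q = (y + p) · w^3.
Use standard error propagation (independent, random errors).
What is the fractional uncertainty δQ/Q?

0.177

Let u = y + p = 267. δu = √(δy² + δp²) = √(62.4 + 0.240) = 7.92, so δu/u = 0.0296.
Q is then a monomial in u, w:
δQ/Q = √((δu/u)² + (3·δw/w)²) = √(0.000878 + 0.0304) = 0.177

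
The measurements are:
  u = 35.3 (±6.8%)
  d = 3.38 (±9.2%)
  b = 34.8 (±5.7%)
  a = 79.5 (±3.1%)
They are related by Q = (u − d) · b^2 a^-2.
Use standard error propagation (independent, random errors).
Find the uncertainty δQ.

Let w = u − d = 31.9. δw = √(δu² + δd²) = √(5.76 + 0.0967) = 2.42, so δw/w = 0.0758.
Q is then a monomial in w, b, a:
δQ/Q = √((δw/w)² + (2·δb/b)² + (-2·δa/a)²) = √(0.00575 + 0.0130 + 0.00384) = 0.150
Q = 6.12, so δQ = 0.150 × 6.12 = 0.919.

0.919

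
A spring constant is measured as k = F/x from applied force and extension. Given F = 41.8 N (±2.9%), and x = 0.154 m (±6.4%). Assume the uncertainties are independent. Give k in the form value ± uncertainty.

Products/powers → add relative errors in quadrature, weighted by exponent:
  (1·δF/F)² = (1×0.0290)² = 0.000841;  (-1·δx/x)² = (-1×0.0640)² = 0.00410
δk/k = √(0.00494) = 0.0703
k = 271 N/m, so δk = 0.0703 × 271 = 19.1 N/m.

271 ± 19.1 N/m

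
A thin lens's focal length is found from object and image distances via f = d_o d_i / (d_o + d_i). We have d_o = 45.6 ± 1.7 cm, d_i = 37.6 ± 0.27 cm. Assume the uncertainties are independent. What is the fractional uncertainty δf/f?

∂f/∂d_o = (d_i/(d_o+d_i))² = 0.204;  ∂f/∂d_i = (d_o/(d_o+d_i))² = 0.300
δf = √((∂f/∂d_o · δd_o)² + (∂f/∂d_i · δd_i)²) = √(0.121 + 0.00658) = 0.357 cm
f = 20.6 cm, so δf/f = 0.357/20.6 = 0.0173.

0.0173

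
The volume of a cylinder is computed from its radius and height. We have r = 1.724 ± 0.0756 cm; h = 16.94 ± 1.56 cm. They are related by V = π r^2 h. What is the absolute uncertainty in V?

20.1 cm^3

Products/powers → add relative errors in quadrature, weighted by exponent:
  (2·δr/r)² = (2×0.0439)² = 0.00769;  (1·δh/h)² = (1×0.0921)² = 0.00848
δV/V = √(0.0162) = 0.127
V = 158.2 cm^3, so δV = 0.127 × 158.2 = 20.1 cm^3.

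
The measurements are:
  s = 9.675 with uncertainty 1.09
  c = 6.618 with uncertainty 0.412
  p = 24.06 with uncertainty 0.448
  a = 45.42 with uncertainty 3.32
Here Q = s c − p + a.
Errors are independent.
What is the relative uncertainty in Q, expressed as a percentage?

10.4%

Let w = s·c = 64.03. δw/w = √((1·δs/s)² + (1·δc/c)²) = √(0.0127 + 0.00388) = 0.129, so δw = 8.24.
Q = w − p + a: δQ = √(δw² + δp² + δa²) = √(67.9 + 0.201 + 11.0) = 8.90
Q = 85.39, so δQ/Q = 8.90/85.39 = 0.104.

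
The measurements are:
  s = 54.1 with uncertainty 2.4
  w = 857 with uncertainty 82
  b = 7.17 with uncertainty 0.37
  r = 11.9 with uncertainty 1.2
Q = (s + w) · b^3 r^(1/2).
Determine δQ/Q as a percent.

Let u = s + w = 911. δu = √(δs² + δw²) = √(5.76 + 6720) = 82.0, so δu/u = 0.0900.
Q is then a monomial in u, b, r:
δQ/Q = √((δu/u)² + (3·δb/b)² + (½·δr/r)²) = √(0.00811 + 0.0240 + 0.00254) = 0.186

18.6%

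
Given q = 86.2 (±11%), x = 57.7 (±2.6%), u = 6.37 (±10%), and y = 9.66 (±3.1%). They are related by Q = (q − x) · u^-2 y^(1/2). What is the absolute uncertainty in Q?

Let w = q − x = 28.5. δw = √(δq² + δx²) = √(89.9 + 2.25) = 9.60, so δw/w = 0.337.
Q is then a monomial in w, u, y:
δQ/Q = √((δw/w)² + (-2·δu/u)² + (½·δy/y)²) = √(0.113 + 0.0400 + 0.000240) = 0.392
Q = 2.18, so δQ = 0.392 × 2.18 = 0.856.

0.856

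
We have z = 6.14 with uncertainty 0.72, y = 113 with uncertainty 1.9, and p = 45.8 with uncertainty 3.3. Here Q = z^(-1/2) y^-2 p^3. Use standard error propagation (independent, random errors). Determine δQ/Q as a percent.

For a monomial Q ∝ z^(-1/2), y^-2, p^3, fractional errors add in quadrature:
  (−½·δz/z)² = (-0.5×0.117)² = 0.00344;  (-2·δy/y)² = (-2×0.0168)² = 0.00113;  (3·δp/p)² = (3×0.0721)² = 0.0467
δQ/Q = √(0.0513) = 0.226

22.6%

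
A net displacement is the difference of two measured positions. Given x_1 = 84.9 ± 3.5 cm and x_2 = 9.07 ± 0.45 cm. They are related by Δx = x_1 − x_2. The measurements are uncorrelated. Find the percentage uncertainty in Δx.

For a sum/difference, combine absolute errors in quadrature:
  (δx_1)² = 12.2;  (δx_2)² = 0.203
δΔx = √(12.5) = 3.53 cm
Δx = 75.8 cm, so δΔx/Δx = 3.53/75.8 = 0.0465.

4.65%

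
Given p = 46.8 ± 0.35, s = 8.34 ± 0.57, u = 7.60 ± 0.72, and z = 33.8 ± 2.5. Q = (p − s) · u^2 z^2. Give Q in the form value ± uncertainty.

(2.54 ± 0.612) × 10^6

Let w = p − s = 38.5. δw = √(δp² + δs²) = √(0.122 + 0.325) = 0.669, so δw/w = 0.0174.
Q is then a monomial in w, u, z:
δQ/Q = √((δw/w)² + (2·δu/u)² + (2·δz/z)²) = √(0.000302 + 0.0359 + 0.0219) = 0.241
Q = 2.54e+06, so δQ = 0.241 × 2.54e+06 = 6.12e+05.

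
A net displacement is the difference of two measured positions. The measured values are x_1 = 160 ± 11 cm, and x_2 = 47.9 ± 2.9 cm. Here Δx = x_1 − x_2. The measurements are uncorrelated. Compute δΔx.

11.4 cm

Sums and differences: (δΔx)² = Σ (cᵢ δxᵢ)².
  (δx_1)² = 121;  (δx_2)² = 8.41
δΔx = √(129) = 11.4 cm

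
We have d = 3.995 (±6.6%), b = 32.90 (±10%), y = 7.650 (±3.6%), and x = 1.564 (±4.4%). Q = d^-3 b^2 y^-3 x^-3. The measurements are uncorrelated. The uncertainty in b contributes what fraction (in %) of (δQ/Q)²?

(δQ/Q)² = (-3·δd/d)² + (2·δb/b)² + (-3·δy/y)² + (-3·δx/x)²
  d term: (-3×0.0660)² = 0.0392
  b term: (2×0.100)² = 0.0400
  y term: (-3×0.0360)² = 0.0117
  x term: (-3×0.0440)² = 0.0174
Total = 0.108. Share from b = 0.0400/0.108 = 0.369.

36.9%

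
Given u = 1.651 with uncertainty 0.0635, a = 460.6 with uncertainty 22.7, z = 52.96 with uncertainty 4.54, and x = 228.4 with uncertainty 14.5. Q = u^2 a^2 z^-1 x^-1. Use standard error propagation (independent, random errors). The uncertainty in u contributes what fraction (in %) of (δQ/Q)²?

21.9%

(δQ/Q)² = (2·δu/u)² + (2·δa/a)² + (-1·δz/z)² + (-1·δx/x)²
  u term: (2×0.0385)² = 0.00592
  a term: (2×0.0493)² = 0.00972
  z term: (-1×0.0857)² = 0.00735
  x term: (-1×0.0635)² = 0.00403
Total = 0.0270. Share from u = 0.00592/0.0270 = 0.219.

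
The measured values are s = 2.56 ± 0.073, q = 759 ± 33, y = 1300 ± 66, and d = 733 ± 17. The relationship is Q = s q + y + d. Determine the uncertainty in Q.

122

Let p = s·q = 1940. δp/p = √((1·δs/s)² + (1·δq/q)²) = √(0.000813 + 0.00189) = 0.0520, so δp = 101.
Q = p + y + d: δQ = √(δp² + δy² + δd²) = √(10200 + 4360 + 289) = 122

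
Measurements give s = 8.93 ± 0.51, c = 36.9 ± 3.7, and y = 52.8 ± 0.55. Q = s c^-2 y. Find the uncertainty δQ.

Relative error in a monomial: (δQ/Q)² = Σ (nᵢ · δxᵢ/xᵢ)².
  (1·δs/s)² = (1×0.0571)² = 0.00326;  (-2·δc/c)² = (-2×0.100)² = 0.0402;  (1·δy/y)² = (1×0.0104)² = 0.000109
δQ/Q = √(0.0436) = 0.209
Q = 0.346, so δQ = 0.209 × 0.346 = 0.0723.

0.0723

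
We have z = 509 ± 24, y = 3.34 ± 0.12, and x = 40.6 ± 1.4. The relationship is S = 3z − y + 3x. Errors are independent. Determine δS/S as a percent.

Each term contributes (cᵢ δxᵢ)² to (δS)²:
  (3·δz)² = 5180;  (δy)² = 0.0144;  (3·δx)² = 17.6
δS = √(5200) = 72.1
S = 1650, so δS/S = 72.1/1650 = 0.0438.

4.38%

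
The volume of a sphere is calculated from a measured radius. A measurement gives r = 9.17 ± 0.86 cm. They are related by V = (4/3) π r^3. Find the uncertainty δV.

909 cm^3

V ∝ r^3, so δV/V = |3| · δr/r = 3 × 0.0938 = 0.281.
V = 3230 cm^3, so δV = 0.281 × 3230 = 909 cm^3.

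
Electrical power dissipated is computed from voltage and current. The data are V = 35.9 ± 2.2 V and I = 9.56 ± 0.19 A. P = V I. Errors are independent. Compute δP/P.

Relative error in a monomial: (δP/P)² = Σ (nᵢ · δxᵢ/xᵢ)².
  (1·δV/V)² = (1×0.0613)² = 0.00376;  (1·δI/I)² = (1×0.0199)² = 0.000395
δP/P = √(0.00415) = 0.0644

0.0644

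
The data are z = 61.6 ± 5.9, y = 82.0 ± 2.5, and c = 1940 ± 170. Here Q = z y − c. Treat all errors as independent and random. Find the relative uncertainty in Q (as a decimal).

0.172

Let p = z·y = 5050. δp/p = √((1·δz/z)² + (1·δy/y)²) = √(0.00917 + 0.000930) = 0.101, so δp = 508.
Q = p − c: δQ = √(δp² + δc²) = √(2.58e+05 + 28900) = 535
Q = 3110, so δQ/Q = 535/3110 = 0.172.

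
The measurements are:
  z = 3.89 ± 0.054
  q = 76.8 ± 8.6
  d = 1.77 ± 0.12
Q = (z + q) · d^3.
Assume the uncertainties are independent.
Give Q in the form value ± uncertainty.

Let u = z + q = 80.7. δu = √(δz² + δq²) = √(0.00292 + 74.0) = 8.60, so δu/u = 0.107.
Q is then a monomial in u, d:
δQ/Q = √((δu/u)² + (3·δd/d)²) = √(0.0114 + 0.0414) = 0.230
Q = 447, so δQ = 0.230 × 447 = 103.

447 ± 103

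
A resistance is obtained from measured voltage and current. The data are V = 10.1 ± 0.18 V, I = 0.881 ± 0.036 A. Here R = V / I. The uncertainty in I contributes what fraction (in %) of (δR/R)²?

84.0%

(δR/R)² = (1·δV/V)² + (-1·δI/I)²
  V term: (1×0.0178)² = 0.000318
  I term: (-1×0.0409)² = 0.00167
Total = 0.00199. Share from I = 0.00167/0.00199 = 0.840.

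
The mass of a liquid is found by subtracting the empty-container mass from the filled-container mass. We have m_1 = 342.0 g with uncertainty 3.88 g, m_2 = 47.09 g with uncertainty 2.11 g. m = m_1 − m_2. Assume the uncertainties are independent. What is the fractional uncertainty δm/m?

For a sum/difference, combine absolute errors in quadrature:
  (δm_1)² = 15.1;  (δm_2)² = 4.45
δm = √(19.5) = 4.42 g
m = 294.9 g, so δm/m = 4.42/294.9 = 0.0150.

0.0150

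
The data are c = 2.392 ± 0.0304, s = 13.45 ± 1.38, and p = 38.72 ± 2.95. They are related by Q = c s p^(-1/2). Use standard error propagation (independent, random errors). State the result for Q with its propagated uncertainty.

Relative error in a monomial: (δQ/Q)² = Σ (nᵢ · δxᵢ/xᵢ)².
  (1·δc/c)² = (1×0.0127)² = 0.000162;  (1·δs/s)² = (1×0.103)² = 0.0105;  (−½·δp/p)² = (-0.5×0.0762)² = 0.00145
δQ/Q = √(0.0121) = 0.110
Q = 5.170, so δQ = 0.110 × 5.170 = 0.570.

5.170 ± 0.570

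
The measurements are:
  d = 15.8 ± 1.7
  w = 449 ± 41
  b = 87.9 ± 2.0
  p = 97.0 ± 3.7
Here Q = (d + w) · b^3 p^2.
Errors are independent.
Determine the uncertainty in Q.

4.02e+11

Let u = d + w = 465. δu = √(δd² + δw²) = √(2.89 + 1680) = 41.0, so δu/u = 0.0883.
Q is then a monomial in u, b, p:
δQ/Q = √((δu/u)² + (3·δb/b)² + (2·δp/p)²) = √(0.00779 + 0.00466 + 0.00582) = 0.135
Q = 2.97e+12, so δQ = 0.135 × 2.97e+12 = 4.02e+11.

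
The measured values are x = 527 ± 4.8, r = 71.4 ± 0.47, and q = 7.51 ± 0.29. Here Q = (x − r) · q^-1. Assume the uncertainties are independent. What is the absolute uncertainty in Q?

Let u = x − r = 456. δu = √(δx² + δr²) = √(23.0 + 0.221) = 4.82, so δu/u = 0.0106.
Q is then a monomial in u, q:
δQ/Q = √((δu/u)² + (-1·δq/q)²) = √(0.000112 + 0.00149) = 0.0400
Q = 60.7, so δQ = 0.0400 × 60.7 = 2.43.

2.43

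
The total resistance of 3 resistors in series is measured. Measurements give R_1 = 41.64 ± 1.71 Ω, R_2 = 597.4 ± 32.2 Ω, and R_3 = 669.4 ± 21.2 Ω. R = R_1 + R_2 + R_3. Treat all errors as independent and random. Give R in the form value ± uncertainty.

1308 ± 38.6 Ω

Sums and differences: (δR)² = Σ (cᵢ δxᵢ)².
  (δR_1)² = 2.92;  (δR_2)² = 1040;  (δR_3)² = 449
δR = √(1490) = 38.6 Ω
R = 1308 Ω.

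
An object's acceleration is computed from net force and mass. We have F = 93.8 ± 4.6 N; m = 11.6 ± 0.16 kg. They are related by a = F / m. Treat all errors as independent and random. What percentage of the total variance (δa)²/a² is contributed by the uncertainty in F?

92.7%

(δa/a)² = (1·δF/F)² + (-1·δm/m)²
  F term: (1×0.0490)² = 0.00240
  m term: (-1×0.0138)² = 0.000190
Total = 0.00260. Share from F = 0.00240/0.00260 = 0.927.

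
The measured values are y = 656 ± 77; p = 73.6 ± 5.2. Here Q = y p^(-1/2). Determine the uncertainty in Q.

For a monomial Q ∝ y, p^(-1/2), fractional errors add in quadrature:
  (1·δy/y)² = (1×0.117)² = 0.0138;  (−½·δp/p)² = (-0.5×0.0707)² = 0.00125
δQ/Q = √(0.0150) = 0.123
Q = 76.5, so δQ = 0.123 × 76.5 = 9.37.

9.37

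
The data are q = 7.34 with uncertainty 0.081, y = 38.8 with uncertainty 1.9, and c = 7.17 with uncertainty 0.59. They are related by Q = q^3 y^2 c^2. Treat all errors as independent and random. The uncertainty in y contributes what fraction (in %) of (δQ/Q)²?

(δQ/Q)² = (3·δq/q)² + (2·δy/y)² + (2·δc/c)²
  q term: (3×0.0110)² = 0.00110
  y term: (2×0.0490)² = 0.00959
  c term: (2×0.0823)² = 0.0271
Total = 0.0378. Share from y = 0.00959/0.0378 = 0.254.

25.4%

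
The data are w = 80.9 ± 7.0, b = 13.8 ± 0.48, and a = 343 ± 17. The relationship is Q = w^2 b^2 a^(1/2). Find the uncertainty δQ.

4.34e+06

Q is a product of powers, so relative uncertainties combine in quadrature:
  (2·δw/w)² = (2×0.0865)² = 0.0299;  (2·δb/b)² = (2×0.0348)² = 0.00484;  (½·δa/a)² = (0.5×0.0496)² = 0.000614
δQ/Q = √(0.0354) = 0.188
Q = 2.31e+07, so δQ = 0.188 × 2.31e+07 = 4.34e+06.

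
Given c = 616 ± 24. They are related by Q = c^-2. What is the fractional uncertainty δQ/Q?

0.0779

Products/powers → add relative errors in quadrature, weighted by exponent:
  (-2·δc/c)² = (-2×0.0390)² = 0.00607
δQ/Q = √(0.00607) = 0.0779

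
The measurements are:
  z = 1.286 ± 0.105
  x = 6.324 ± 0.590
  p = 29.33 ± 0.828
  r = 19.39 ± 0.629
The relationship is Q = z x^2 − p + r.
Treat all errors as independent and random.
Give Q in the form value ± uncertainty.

Let w = z·x^2 = 51.43. δw/w = √((1·δz/z)² + (2·δx/x)²) = √(0.00667 + 0.0348) = 0.204, so δw = 10.5.
Q = w − p + r: δQ = √(δw² + δp² + δr²) = √(110 + 0.686 + 0.396) = 10.5
Q = 41.49.

41.49 ± 10.5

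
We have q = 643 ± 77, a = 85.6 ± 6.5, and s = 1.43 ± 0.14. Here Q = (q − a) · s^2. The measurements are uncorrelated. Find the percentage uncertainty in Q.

24.0%

Let u = q − a = 557. δu = √(δq² + δa²) = √(5930 + 42.2) = 77.3, so δu/u = 0.139.
Q is then a monomial in u, s:
δQ/Q = √((δu/u)² + (2·δs/s)²) = √(0.0192 + 0.0383) = 0.240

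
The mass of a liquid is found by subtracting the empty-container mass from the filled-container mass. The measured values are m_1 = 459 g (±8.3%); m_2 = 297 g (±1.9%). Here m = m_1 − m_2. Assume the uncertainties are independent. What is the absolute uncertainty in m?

Absolute uncertainties add in quadrature for a linear combination:
  (δm_1)² = 1450;  (δm_2)² = 31.8
δm = √(1480) = 38.5 g

38.5 g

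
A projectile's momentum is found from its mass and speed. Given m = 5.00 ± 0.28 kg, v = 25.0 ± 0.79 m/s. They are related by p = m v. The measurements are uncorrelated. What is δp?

For a monomial p ∝ m, v, fractional errors add in quadrature:
  (1·δm/m)² = (1×0.0560)² = 0.00314;  (1·δv/v)² = (1×0.0316)² = 0.000999
δp/p = √(0.00413) = 0.0643
p = 125 kg·m/s, so δp = 0.0643 × 125 = 8.04 kg·m/s.

8.04 kg·m/s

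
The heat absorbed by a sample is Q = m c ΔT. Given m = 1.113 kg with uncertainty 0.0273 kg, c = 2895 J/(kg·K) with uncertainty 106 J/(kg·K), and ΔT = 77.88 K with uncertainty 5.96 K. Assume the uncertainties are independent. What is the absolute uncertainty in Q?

22200 J

Products/powers → add relative errors in quadrature, weighted by exponent:
  (1·δm/m)² = (1×0.0245)² = 0.000602;  (1·δc/c)² = (1×0.0366)² = 0.00134;  (1·δΔT/ΔT)² = (1×0.0765)² = 0.00586
δQ/Q = √(0.00780) = 0.0883
Q = 250900 J, so δQ = 0.0883 × 250900 = 22200 J.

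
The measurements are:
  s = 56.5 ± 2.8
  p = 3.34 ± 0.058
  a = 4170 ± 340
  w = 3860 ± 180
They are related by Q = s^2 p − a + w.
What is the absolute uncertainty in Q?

1140

Let h = s^2·p = 10700. δh/h = √((2·δs/s)² + (1·δp/p)²) = √(0.00982 + 0.000302) = 0.101, so δh = 1070.
Q = h − a + w: δQ = √(δh² + δa² + δw²) = √(1.15e+06 + 1.16e+05 + 32400) = 1140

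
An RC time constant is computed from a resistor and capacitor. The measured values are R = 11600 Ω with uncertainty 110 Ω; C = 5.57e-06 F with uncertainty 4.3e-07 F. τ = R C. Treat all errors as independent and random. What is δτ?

For a monomial τ ∝ R, C, fractional errors add in quadrature:
  (1·δR/R)² = (1×0.00948)² = 8.99e-05;  (1·δC/C)² = (1×0.0772)² = 0.00596
δτ/τ = √(0.00605) = 0.0778
τ = 0.0646 s, so δτ = 0.0778 × 0.0646 = 0.00503 s.

0.00503 s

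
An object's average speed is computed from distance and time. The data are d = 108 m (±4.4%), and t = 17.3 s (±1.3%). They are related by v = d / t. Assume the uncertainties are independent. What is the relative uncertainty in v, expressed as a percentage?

4.59%

Since v is a product/quotient, work with relative uncertainties:
  (1·δd/d)² = (1×0.0440)² = 0.00194;  (-1·δt/t)² = (-1×0.0130)² = 0.000169
δv/v = √(0.00211) = 0.0459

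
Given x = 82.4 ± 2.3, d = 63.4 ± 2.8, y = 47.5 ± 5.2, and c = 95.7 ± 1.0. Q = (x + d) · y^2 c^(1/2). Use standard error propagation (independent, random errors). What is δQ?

7.09e+05

Let u = x + d = 146. δu = √(δx² + δd²) = √(5.29 + 7.84) = 3.62, so δu/u = 0.0249.
Q is then a monomial in u, y, c:
δQ/Q = √((δu/u)² + (2·δy/y)² + (½·δc/c)²) = √(0.000618 + 0.0479 + 2.73e-05) = 0.220
Q = 3.22e+06, so δQ = 0.220 × 3.22e+06 = 7.09e+05.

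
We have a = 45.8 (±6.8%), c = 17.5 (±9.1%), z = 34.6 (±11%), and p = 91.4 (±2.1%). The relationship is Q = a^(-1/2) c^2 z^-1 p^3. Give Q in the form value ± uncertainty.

Since Q is a product/quotient, work with relative uncertainties:
  (−½·δa/a)² = (-0.5×0.0680)² = 0.00116;  (2·δc/c)² = (2×0.0910)² = 0.0331;  (-1·δz/z)² = (-1×0.110)² = 0.0121;  (3·δp/p)² = (3×0.0210)² = 0.00397
δQ/Q = √(0.0503) = 0.224
Q = 9.99e+05, so δQ = 0.224 × 9.99e+05 = 2.24e+05.

(9.99 ± 2.24) × 10^5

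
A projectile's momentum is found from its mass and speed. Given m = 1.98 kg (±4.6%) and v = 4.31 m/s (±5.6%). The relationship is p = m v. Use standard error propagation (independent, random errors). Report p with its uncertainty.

8.53 ± 0.618 kg·m/s

Relative error in a monomial: (δp/p)² = Σ (nᵢ · δxᵢ/xᵢ)².
  (1·δm/m)² = (1×0.0460)² = 0.00212;  (1·δv/v)² = (1×0.0560)² = 0.00314
δp/p = √(0.00525) = 0.0725
p = 8.53 kg·m/s, so δp = 0.0725 × 8.53 = 0.618 kg·m/s.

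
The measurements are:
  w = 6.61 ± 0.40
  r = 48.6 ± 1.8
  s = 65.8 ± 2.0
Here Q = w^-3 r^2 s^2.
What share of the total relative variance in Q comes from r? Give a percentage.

(δQ/Q)² = (-3·δw/w)² + (2·δr/r)² + (2·δs/s)²
  w term: (-3×0.0605)² = 0.0330
  r term: (2×0.0370)² = 0.00549
  s term: (2×0.0304)² = 0.00370
Total = 0.0421. Share from r = 0.00549/0.0421 = 0.130.

13.0%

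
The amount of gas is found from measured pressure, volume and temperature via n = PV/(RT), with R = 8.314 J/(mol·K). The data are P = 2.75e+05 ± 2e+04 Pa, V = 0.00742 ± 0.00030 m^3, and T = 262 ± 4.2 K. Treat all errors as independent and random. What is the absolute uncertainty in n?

0.0794 mol

Products/powers → add relative errors in quadrature, weighted by exponent:
  (1·δP/P)² = (1×0.0727)² = 0.00529;  (1·δV/V)² = (1×0.0404)² = 0.00163;  (-1·δT/T)² = (-1×0.0160)² = 0.000257
δn/n = √(0.00718) = 0.0847
n = 0.937 mol, so δn = 0.0847 × 0.937 = 0.0794 mol.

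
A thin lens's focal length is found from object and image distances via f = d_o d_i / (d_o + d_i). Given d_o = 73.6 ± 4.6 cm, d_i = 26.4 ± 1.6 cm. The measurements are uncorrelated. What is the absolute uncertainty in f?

0.924 cm

∂f/∂d_o = (d_i/(d_o+d_i))² = 0.0697;  ∂f/∂d_i = (d_o/(d_o+d_i))² = 0.542
δf = √((∂f/∂d_o · δd_o)² + (∂f/∂d_i · δd_i)²) = √(0.103 + 0.751) = 0.924 cm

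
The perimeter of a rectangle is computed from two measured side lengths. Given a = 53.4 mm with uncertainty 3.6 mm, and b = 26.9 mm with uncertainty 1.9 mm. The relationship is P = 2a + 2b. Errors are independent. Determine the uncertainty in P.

Each term contributes (cᵢ δxᵢ)² to (δP)²:
  (2·δa)² = 51.8;  (2·δb)² = 14.4
δP = √(66.3) = 8.14 mm

8.14 mm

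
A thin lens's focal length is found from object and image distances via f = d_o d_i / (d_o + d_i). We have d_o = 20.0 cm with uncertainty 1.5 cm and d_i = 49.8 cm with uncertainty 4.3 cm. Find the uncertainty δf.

0.841 cm

∂f/∂d_o = (d_i/(d_o+d_i))² = 0.509;  ∂f/∂d_i = (d_o/(d_o+d_i))² = 0.0821
δf = √((∂f/∂d_o · δd_o)² + (∂f/∂d_i · δd_i)²) = √(0.583 + 0.125) = 0.841 cm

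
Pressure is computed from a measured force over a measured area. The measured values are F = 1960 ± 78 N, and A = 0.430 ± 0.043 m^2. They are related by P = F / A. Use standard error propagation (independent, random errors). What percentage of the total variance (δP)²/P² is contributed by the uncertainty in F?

13.7%

(δP/P)² = (1·δF/F)² + (-1·δA/A)²
  F term: (1×0.0398)² = 0.00158
  A term: (-1×0.100)² = 0.0100
Total = 0.0116. Share from F = 0.00158/0.0116 = 0.137.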